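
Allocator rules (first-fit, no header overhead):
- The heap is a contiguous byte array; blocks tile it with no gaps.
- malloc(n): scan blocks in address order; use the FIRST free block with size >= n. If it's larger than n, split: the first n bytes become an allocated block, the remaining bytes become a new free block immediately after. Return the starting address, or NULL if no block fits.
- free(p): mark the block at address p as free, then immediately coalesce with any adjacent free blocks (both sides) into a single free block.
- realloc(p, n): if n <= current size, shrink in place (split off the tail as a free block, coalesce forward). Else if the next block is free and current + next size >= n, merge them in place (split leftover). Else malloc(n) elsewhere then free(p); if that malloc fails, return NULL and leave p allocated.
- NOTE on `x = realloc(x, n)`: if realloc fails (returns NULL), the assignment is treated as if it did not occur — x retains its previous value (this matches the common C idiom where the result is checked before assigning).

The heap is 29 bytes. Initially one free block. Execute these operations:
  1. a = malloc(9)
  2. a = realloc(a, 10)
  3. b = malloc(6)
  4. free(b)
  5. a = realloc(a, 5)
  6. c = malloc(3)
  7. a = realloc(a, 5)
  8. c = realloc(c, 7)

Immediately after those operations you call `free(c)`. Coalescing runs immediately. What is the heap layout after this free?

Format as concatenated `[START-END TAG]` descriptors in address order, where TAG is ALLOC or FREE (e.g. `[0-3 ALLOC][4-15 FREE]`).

Answer: [0-4 ALLOC][5-28 FREE]

Derivation:
Op 1: a = malloc(9) -> a = 0; heap: [0-8 ALLOC][9-28 FREE]
Op 2: a = realloc(a, 10) -> a = 0; heap: [0-9 ALLOC][10-28 FREE]
Op 3: b = malloc(6) -> b = 10; heap: [0-9 ALLOC][10-15 ALLOC][16-28 FREE]
Op 4: free(b) -> (freed b); heap: [0-9 ALLOC][10-28 FREE]
Op 5: a = realloc(a, 5) -> a = 0; heap: [0-4 ALLOC][5-28 FREE]
Op 6: c = malloc(3) -> c = 5; heap: [0-4 ALLOC][5-7 ALLOC][8-28 FREE]
Op 7: a = realloc(a, 5) -> a = 0; heap: [0-4 ALLOC][5-7 ALLOC][8-28 FREE]
Op 8: c = realloc(c, 7) -> c = 5; heap: [0-4 ALLOC][5-11 ALLOC][12-28 FREE]
free(c): c = 5 -> block [5-11 ALLOC]; mark free, coalesce with adjacent free neighbors -> [0-4 ALLOC][5-28 FREE]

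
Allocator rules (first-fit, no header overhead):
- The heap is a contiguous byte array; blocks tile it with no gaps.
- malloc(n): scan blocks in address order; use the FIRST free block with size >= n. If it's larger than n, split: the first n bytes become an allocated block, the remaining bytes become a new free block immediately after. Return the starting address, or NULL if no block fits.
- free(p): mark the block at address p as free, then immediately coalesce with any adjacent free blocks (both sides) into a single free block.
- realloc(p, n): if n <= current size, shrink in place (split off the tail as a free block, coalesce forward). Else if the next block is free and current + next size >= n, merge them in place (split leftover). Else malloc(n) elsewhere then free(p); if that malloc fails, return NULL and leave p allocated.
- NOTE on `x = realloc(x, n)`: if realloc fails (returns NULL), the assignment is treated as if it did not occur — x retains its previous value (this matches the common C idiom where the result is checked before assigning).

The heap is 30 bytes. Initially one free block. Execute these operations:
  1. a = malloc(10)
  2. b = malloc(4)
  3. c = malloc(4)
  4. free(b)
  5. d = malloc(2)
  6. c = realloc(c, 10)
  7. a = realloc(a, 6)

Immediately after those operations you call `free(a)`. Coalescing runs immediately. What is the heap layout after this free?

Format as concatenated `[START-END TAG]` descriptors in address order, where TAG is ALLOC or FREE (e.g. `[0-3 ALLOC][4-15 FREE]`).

Answer: [0-9 FREE][10-11 ALLOC][12-13 FREE][14-23 ALLOC][24-29 FREE]

Derivation:
Op 1: a = malloc(10) -> a = 0; heap: [0-9 ALLOC][10-29 FREE]
Op 2: b = malloc(4) -> b = 10; heap: [0-9 ALLOC][10-13 ALLOC][14-29 FREE]
Op 3: c = malloc(4) -> c = 14; heap: [0-9 ALLOC][10-13 ALLOC][14-17 ALLOC][18-29 FREE]
Op 4: free(b) -> (freed b); heap: [0-9 ALLOC][10-13 FREE][14-17 ALLOC][18-29 FREE]
Op 5: d = malloc(2) -> d = 10; heap: [0-9 ALLOC][10-11 ALLOC][12-13 FREE][14-17 ALLOC][18-29 FREE]
Op 6: c = realloc(c, 10) -> c = 14; heap: [0-9 ALLOC][10-11 ALLOC][12-13 FREE][14-23 ALLOC][24-29 FREE]
Op 7: a = realloc(a, 6) -> a = 0; heap: [0-5 ALLOC][6-9 FREE][10-11 ALLOC][12-13 FREE][14-23 ALLOC][24-29 FREE]
free(a): a = 0 -> block [0-5 ALLOC]; mark free, coalesce with adjacent free neighbors -> [0-9 FREE][10-11 ALLOC][12-13 FREE][14-23 ALLOC][24-29 FREE]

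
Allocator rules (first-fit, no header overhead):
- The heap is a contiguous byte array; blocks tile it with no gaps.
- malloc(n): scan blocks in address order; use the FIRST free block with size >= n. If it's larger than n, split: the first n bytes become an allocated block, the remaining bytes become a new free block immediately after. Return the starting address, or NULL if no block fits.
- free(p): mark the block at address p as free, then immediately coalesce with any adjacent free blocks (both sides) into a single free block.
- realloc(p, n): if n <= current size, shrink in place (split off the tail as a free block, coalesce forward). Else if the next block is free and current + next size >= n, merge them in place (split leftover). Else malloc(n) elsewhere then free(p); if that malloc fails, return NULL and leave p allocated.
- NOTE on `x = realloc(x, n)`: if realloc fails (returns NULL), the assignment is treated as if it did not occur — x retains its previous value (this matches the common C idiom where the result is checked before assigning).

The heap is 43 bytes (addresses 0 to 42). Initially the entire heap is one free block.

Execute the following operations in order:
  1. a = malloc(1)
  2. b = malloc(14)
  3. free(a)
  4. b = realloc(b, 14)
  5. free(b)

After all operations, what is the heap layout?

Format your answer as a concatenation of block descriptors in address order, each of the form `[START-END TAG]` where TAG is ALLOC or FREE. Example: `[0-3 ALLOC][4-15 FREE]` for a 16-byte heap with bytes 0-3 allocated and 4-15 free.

Op 1: a = malloc(1) -> a = 0; heap: [0-0 ALLOC][1-42 FREE]
Op 2: b = malloc(14) -> b = 1; heap: [0-0 ALLOC][1-14 ALLOC][15-42 FREE]
Op 3: free(a) -> (freed a); heap: [0-0 FREE][1-14 ALLOC][15-42 FREE]
Op 4: b = realloc(b, 14) -> b = 1; heap: [0-0 FREE][1-14 ALLOC][15-42 FREE]
Op 5: free(b) -> (freed b); heap: [0-42 FREE]

Answer: [0-42 FREE]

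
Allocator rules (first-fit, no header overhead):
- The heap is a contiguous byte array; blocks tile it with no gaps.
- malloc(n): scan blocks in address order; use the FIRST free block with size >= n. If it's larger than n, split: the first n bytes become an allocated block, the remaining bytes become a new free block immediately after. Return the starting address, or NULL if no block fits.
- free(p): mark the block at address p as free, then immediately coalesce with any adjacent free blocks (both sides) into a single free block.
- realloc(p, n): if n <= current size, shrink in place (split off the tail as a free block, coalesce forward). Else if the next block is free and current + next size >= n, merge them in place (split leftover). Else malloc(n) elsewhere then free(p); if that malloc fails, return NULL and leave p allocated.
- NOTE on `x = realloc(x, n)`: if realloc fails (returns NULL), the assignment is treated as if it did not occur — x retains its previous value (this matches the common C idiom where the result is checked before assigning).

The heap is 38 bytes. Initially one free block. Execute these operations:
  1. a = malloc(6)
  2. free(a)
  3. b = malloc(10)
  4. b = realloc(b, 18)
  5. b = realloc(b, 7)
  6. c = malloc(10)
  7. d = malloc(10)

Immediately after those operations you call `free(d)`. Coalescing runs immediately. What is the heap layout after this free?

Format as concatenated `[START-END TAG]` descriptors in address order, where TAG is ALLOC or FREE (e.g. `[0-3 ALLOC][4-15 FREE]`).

Op 1: a = malloc(6) -> a = 0; heap: [0-5 ALLOC][6-37 FREE]
Op 2: free(a) -> (freed a); heap: [0-37 FREE]
Op 3: b = malloc(10) -> b = 0; heap: [0-9 ALLOC][10-37 FREE]
Op 4: b = realloc(b, 18) -> b = 0; heap: [0-17 ALLOC][18-37 FREE]
Op 5: b = realloc(b, 7) -> b = 0; heap: [0-6 ALLOC][7-37 FREE]
Op 6: c = malloc(10) -> c = 7; heap: [0-6 ALLOC][7-16 ALLOC][17-37 FREE]
Op 7: d = malloc(10) -> d = 17; heap: [0-6 ALLOC][7-16 ALLOC][17-26 ALLOC][27-37 FREE]
free(d): d = 17 -> block [17-26 ALLOC]; mark free, coalesce with adjacent free neighbors -> [0-6 ALLOC][7-16 ALLOC][17-37 FREE]

Answer: [0-6 ALLOC][7-16 ALLOC][17-37 FREE]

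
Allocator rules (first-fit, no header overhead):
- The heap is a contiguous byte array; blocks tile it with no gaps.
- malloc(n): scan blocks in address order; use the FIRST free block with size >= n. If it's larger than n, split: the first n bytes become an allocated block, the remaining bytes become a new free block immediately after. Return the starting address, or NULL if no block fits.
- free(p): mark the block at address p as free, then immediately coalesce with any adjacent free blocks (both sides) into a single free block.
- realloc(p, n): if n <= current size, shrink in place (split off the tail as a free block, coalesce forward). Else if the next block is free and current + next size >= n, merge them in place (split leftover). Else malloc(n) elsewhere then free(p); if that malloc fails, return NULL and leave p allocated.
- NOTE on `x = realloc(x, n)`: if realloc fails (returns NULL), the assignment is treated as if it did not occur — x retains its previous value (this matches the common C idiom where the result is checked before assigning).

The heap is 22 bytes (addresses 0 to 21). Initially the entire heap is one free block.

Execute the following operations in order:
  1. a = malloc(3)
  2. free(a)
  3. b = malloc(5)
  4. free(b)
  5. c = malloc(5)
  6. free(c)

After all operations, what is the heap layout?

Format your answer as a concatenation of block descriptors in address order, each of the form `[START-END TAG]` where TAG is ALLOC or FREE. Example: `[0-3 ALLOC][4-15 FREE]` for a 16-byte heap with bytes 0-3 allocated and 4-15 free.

Answer: [0-21 FREE]

Derivation:
Op 1: a = malloc(3) -> a = 0; heap: [0-2 ALLOC][3-21 FREE]
Op 2: free(a) -> (freed a); heap: [0-21 FREE]
Op 3: b = malloc(5) -> b = 0; heap: [0-4 ALLOC][5-21 FREE]
Op 4: free(b) -> (freed b); heap: [0-21 FREE]
Op 5: c = malloc(5) -> c = 0; heap: [0-4 ALLOC][5-21 FREE]
Op 6: free(c) -> (freed c); heap: [0-21 FREE]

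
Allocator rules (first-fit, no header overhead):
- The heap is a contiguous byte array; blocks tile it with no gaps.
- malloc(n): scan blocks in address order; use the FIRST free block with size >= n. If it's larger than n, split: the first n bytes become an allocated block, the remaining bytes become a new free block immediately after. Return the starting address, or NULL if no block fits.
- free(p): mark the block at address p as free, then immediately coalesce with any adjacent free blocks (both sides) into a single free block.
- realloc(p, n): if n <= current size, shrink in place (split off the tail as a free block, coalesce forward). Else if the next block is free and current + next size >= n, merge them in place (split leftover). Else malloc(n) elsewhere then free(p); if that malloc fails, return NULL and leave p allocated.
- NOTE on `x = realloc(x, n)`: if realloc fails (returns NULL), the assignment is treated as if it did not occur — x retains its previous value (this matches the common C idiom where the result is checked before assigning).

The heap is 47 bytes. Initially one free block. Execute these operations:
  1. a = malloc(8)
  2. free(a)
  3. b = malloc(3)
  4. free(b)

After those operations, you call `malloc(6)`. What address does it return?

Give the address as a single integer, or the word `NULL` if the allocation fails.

Answer: 0

Derivation:
Op 1: a = malloc(8) -> a = 0; heap: [0-7 ALLOC][8-46 FREE]
Op 2: free(a) -> (freed a); heap: [0-46 FREE]
Op 3: b = malloc(3) -> b = 0; heap: [0-2 ALLOC][3-46 FREE]
Op 4: free(b) -> (freed b); heap: [0-46 FREE]
malloc(6): first-fit scan over [0-46 FREE] -> 0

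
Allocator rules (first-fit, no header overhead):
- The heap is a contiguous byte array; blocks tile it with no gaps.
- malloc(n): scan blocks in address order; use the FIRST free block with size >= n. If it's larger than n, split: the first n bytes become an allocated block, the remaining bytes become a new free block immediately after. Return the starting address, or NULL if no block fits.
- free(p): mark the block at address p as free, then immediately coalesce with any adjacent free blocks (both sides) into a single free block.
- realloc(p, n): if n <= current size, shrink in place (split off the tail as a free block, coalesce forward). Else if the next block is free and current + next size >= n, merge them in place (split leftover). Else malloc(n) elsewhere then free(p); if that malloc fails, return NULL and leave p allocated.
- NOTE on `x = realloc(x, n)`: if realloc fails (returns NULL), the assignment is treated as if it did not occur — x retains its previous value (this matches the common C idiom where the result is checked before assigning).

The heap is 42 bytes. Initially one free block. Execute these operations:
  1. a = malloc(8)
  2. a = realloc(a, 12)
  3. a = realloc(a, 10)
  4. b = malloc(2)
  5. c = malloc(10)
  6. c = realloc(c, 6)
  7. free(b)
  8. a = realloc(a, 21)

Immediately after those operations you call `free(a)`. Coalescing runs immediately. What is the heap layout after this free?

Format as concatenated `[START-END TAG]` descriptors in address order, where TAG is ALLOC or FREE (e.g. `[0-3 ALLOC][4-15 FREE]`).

Op 1: a = malloc(8) -> a = 0; heap: [0-7 ALLOC][8-41 FREE]
Op 2: a = realloc(a, 12) -> a = 0; heap: [0-11 ALLOC][12-41 FREE]
Op 3: a = realloc(a, 10) -> a = 0; heap: [0-9 ALLOC][10-41 FREE]
Op 4: b = malloc(2) -> b = 10; heap: [0-9 ALLOC][10-11 ALLOC][12-41 FREE]
Op 5: c = malloc(10) -> c = 12; heap: [0-9 ALLOC][10-11 ALLOC][12-21 ALLOC][22-41 FREE]
Op 6: c = realloc(c, 6) -> c = 12; heap: [0-9 ALLOC][10-11 ALLOC][12-17 ALLOC][18-41 FREE]
Op 7: free(b) -> (freed b); heap: [0-9 ALLOC][10-11 FREE][12-17 ALLOC][18-41 FREE]
Op 8: a = realloc(a, 21) -> a = 18; heap: [0-11 FREE][12-17 ALLOC][18-38 ALLOC][39-41 FREE]
free(a): a = 18 -> block [18-38 ALLOC]; mark free, coalesce with adjacent free neighbors -> [0-11 FREE][12-17 ALLOC][18-41 FREE]

Answer: [0-11 FREE][12-17 ALLOC][18-41 FREE]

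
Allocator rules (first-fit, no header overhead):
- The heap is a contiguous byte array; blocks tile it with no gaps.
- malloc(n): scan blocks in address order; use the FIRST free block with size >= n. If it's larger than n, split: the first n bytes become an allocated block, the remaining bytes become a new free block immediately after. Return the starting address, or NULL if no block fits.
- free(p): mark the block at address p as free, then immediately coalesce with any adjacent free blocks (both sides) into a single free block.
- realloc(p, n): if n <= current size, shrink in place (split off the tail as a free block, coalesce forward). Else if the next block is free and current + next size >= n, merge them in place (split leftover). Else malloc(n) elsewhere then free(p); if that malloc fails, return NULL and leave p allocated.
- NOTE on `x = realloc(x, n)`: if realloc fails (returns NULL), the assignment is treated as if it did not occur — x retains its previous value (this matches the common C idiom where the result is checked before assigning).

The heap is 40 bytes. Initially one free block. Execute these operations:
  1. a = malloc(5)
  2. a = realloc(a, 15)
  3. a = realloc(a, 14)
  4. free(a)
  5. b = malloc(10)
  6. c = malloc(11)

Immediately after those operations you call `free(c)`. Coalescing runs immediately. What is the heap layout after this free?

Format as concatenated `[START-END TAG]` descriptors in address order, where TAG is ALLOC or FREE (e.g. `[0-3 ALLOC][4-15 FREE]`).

Answer: [0-9 ALLOC][10-39 FREE]

Derivation:
Op 1: a = malloc(5) -> a = 0; heap: [0-4 ALLOC][5-39 FREE]
Op 2: a = realloc(a, 15) -> a = 0; heap: [0-14 ALLOC][15-39 FREE]
Op 3: a = realloc(a, 14) -> a = 0; heap: [0-13 ALLOC][14-39 FREE]
Op 4: free(a) -> (freed a); heap: [0-39 FREE]
Op 5: b = malloc(10) -> b = 0; heap: [0-9 ALLOC][10-39 FREE]
Op 6: c = malloc(11) -> c = 10; heap: [0-9 ALLOC][10-20 ALLOC][21-39 FREE]
free(c): c = 10 -> block [10-20 ALLOC]; mark free, coalesce with adjacent free neighbors -> [0-9 ALLOC][10-39 FREE]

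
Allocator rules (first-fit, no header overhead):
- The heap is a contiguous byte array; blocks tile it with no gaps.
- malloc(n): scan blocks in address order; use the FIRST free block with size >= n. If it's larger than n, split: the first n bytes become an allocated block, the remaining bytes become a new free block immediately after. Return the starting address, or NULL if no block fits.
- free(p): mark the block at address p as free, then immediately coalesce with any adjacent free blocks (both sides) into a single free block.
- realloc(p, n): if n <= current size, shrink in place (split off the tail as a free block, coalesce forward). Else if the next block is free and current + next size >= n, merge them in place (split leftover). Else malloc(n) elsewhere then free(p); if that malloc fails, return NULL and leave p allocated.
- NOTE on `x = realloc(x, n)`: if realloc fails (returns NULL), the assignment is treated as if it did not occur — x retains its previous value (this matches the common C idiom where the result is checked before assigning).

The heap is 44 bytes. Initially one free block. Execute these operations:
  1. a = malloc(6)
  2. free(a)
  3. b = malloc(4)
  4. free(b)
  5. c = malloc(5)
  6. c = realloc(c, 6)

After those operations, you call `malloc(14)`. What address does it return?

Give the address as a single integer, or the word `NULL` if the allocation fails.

Answer: 6

Derivation:
Op 1: a = malloc(6) -> a = 0; heap: [0-5 ALLOC][6-43 FREE]
Op 2: free(a) -> (freed a); heap: [0-43 FREE]
Op 3: b = malloc(4) -> b = 0; heap: [0-3 ALLOC][4-43 FREE]
Op 4: free(b) -> (freed b); heap: [0-43 FREE]
Op 5: c = malloc(5) -> c = 0; heap: [0-4 ALLOC][5-43 FREE]
Op 6: c = realloc(c, 6) -> c = 0; heap: [0-5 ALLOC][6-43 FREE]
malloc(14): first-fit scan over [0-5 ALLOC][6-43 FREE] -> 6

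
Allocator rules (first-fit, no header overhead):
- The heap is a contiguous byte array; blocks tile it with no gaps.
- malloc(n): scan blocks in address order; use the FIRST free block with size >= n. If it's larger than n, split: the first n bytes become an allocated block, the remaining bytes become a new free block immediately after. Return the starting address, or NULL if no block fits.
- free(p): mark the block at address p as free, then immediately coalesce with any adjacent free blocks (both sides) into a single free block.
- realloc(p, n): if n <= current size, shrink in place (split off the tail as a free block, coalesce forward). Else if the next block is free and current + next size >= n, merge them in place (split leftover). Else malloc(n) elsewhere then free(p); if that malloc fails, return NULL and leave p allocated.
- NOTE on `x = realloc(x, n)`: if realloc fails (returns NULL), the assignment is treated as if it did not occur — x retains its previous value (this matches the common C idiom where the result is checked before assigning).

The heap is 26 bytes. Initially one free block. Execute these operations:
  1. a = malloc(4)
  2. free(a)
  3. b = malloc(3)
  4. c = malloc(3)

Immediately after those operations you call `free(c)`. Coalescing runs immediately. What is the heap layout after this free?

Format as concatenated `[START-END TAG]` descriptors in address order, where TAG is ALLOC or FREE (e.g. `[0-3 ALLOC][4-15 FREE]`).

Op 1: a = malloc(4) -> a = 0; heap: [0-3 ALLOC][4-25 FREE]
Op 2: free(a) -> (freed a); heap: [0-25 FREE]
Op 3: b = malloc(3) -> b = 0; heap: [0-2 ALLOC][3-25 FREE]
Op 4: c = malloc(3) -> c = 3; heap: [0-2 ALLOC][3-5 ALLOC][6-25 FREE]
free(c): c = 3 -> block [3-5 ALLOC]; mark free, coalesce with adjacent free neighbors -> [0-2 ALLOC][3-25 FREE]

Answer: [0-2 ALLOC][3-25 FREE]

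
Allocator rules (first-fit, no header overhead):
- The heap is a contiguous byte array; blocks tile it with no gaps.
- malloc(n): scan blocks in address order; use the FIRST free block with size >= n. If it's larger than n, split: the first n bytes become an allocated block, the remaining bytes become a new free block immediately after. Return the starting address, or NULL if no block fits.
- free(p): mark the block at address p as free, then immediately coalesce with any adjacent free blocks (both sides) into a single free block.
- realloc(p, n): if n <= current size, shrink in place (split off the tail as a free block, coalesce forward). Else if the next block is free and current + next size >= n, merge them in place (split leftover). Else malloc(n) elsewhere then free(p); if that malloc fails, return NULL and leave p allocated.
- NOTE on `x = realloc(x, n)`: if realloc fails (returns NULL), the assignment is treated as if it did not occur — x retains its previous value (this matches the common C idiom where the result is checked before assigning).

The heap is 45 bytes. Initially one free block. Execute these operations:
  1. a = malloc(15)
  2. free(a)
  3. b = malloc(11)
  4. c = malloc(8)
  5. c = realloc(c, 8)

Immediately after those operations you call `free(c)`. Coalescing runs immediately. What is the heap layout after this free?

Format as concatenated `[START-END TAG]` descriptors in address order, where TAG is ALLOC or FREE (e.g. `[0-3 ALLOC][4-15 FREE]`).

Answer: [0-10 ALLOC][11-44 FREE]

Derivation:
Op 1: a = malloc(15) -> a = 0; heap: [0-14 ALLOC][15-44 FREE]
Op 2: free(a) -> (freed a); heap: [0-44 FREE]
Op 3: b = malloc(11) -> b = 0; heap: [0-10 ALLOC][11-44 FREE]
Op 4: c = malloc(8) -> c = 11; heap: [0-10 ALLOC][11-18 ALLOC][19-44 FREE]
Op 5: c = realloc(c, 8) -> c = 11; heap: [0-10 ALLOC][11-18 ALLOC][19-44 FREE]
free(c): c = 11 -> block [11-18 ALLOC]; mark free, coalesce with adjacent free neighbors -> [0-10 ALLOC][11-44 FREE]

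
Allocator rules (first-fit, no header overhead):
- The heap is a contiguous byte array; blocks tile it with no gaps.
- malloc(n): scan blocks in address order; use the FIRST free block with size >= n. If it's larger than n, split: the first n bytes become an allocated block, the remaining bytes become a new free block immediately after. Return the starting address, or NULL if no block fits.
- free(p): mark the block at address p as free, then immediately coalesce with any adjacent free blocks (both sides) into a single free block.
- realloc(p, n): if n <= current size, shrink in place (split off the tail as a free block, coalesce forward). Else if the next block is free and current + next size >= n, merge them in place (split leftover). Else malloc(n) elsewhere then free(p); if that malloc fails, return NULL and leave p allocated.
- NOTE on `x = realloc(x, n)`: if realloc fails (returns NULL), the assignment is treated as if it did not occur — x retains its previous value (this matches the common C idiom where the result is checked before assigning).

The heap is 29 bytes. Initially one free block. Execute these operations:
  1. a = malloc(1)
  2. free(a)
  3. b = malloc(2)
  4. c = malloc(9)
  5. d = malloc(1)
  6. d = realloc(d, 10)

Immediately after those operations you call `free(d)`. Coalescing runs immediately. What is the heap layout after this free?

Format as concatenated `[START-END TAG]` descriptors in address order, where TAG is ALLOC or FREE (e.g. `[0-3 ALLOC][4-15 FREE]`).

Answer: [0-1 ALLOC][2-10 ALLOC][11-28 FREE]

Derivation:
Op 1: a = malloc(1) -> a = 0; heap: [0-0 ALLOC][1-28 FREE]
Op 2: free(a) -> (freed a); heap: [0-28 FREE]
Op 3: b = malloc(2) -> b = 0; heap: [0-1 ALLOC][2-28 FREE]
Op 4: c = malloc(9) -> c = 2; heap: [0-1 ALLOC][2-10 ALLOC][11-28 FREE]
Op 5: d = malloc(1) -> d = 11; heap: [0-1 ALLOC][2-10 ALLOC][11-11 ALLOC][12-28 FREE]
Op 6: d = realloc(d, 10) -> d = 11; heap: [0-1 ALLOC][2-10 ALLOC][11-20 ALLOC][21-28 FREE]
free(d): d = 11 -> block [11-20 ALLOC]; mark free, coalesce with adjacent free neighbors -> [0-1 ALLOC][2-10 ALLOC][11-28 FREE]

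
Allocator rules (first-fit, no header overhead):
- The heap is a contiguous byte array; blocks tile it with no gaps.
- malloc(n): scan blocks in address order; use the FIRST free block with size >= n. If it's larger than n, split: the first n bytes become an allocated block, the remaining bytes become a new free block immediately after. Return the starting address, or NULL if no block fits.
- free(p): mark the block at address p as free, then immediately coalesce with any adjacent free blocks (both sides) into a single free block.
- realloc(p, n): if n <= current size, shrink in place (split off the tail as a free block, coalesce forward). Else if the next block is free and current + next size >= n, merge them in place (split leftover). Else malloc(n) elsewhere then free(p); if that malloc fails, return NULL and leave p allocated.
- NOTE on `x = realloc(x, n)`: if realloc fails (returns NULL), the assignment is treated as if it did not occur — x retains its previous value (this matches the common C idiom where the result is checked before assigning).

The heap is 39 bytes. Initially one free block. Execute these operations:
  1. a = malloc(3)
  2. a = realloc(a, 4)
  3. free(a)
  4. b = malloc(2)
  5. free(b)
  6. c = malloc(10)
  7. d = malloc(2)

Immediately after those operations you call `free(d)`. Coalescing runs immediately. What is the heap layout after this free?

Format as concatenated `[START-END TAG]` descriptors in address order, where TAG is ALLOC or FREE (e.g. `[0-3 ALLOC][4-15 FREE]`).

Op 1: a = malloc(3) -> a = 0; heap: [0-2 ALLOC][3-38 FREE]
Op 2: a = realloc(a, 4) -> a = 0; heap: [0-3 ALLOC][4-38 FREE]
Op 3: free(a) -> (freed a); heap: [0-38 FREE]
Op 4: b = malloc(2) -> b = 0; heap: [0-1 ALLOC][2-38 FREE]
Op 5: free(b) -> (freed b); heap: [0-38 FREE]
Op 6: c = malloc(10) -> c = 0; heap: [0-9 ALLOC][10-38 FREE]
Op 7: d = malloc(2) -> d = 10; heap: [0-9 ALLOC][10-11 ALLOC][12-38 FREE]
free(d): d = 10 -> block [10-11 ALLOC]; mark free, coalesce with adjacent free neighbors -> [0-9 ALLOC][10-38 FREE]

Answer: [0-9 ALLOC][10-38 FREE]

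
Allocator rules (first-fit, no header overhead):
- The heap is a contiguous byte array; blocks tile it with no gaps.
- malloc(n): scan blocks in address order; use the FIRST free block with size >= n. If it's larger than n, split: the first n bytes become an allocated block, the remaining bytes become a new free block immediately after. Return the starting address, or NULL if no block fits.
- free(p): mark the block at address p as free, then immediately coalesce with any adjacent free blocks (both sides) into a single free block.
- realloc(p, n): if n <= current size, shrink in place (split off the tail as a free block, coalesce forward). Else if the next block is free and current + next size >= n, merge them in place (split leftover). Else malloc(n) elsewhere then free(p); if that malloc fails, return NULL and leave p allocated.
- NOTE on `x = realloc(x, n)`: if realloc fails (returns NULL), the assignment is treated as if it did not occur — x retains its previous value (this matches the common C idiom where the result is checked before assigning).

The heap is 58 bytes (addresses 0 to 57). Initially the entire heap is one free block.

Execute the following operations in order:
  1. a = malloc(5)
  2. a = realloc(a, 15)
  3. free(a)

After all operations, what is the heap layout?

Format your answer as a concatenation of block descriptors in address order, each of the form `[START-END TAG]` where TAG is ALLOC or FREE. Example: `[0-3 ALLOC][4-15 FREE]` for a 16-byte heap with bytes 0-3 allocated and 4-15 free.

Answer: [0-57 FREE]

Derivation:
Op 1: a = malloc(5) -> a = 0; heap: [0-4 ALLOC][5-57 FREE]
Op 2: a = realloc(a, 15) -> a = 0; heap: [0-14 ALLOC][15-57 FREE]
Op 3: free(a) -> (freed a); heap: [0-57 FREE]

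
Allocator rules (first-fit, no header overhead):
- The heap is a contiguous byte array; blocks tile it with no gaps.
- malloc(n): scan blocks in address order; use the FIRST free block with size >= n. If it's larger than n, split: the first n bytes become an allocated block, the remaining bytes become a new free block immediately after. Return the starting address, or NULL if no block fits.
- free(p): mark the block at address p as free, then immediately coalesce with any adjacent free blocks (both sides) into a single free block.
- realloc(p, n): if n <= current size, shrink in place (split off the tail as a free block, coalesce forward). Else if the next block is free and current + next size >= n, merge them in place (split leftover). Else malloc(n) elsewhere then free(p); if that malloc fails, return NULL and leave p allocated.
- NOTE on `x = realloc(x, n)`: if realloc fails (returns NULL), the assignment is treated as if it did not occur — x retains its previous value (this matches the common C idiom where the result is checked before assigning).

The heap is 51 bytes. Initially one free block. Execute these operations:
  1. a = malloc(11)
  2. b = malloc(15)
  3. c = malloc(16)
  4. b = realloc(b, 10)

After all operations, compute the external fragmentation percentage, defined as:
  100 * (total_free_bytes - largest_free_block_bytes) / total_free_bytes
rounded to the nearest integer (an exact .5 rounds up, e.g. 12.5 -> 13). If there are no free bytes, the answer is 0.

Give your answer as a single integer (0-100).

Answer: 36

Derivation:
Op 1: a = malloc(11) -> a = 0; heap: [0-10 ALLOC][11-50 FREE]
Op 2: b = malloc(15) -> b = 11; heap: [0-10 ALLOC][11-25 ALLOC][26-50 FREE]
Op 3: c = malloc(16) -> c = 26; heap: [0-10 ALLOC][11-25 ALLOC][26-41 ALLOC][42-50 FREE]
Op 4: b = realloc(b, 10) -> b = 11; heap: [0-10 ALLOC][11-20 ALLOC][21-25 FREE][26-41 ALLOC][42-50 FREE]
Free blocks: [5 9] total_free=14 largest=9 -> 100*(14-9)/14 = 500/14 ≈ 35.714 -> rounds to 36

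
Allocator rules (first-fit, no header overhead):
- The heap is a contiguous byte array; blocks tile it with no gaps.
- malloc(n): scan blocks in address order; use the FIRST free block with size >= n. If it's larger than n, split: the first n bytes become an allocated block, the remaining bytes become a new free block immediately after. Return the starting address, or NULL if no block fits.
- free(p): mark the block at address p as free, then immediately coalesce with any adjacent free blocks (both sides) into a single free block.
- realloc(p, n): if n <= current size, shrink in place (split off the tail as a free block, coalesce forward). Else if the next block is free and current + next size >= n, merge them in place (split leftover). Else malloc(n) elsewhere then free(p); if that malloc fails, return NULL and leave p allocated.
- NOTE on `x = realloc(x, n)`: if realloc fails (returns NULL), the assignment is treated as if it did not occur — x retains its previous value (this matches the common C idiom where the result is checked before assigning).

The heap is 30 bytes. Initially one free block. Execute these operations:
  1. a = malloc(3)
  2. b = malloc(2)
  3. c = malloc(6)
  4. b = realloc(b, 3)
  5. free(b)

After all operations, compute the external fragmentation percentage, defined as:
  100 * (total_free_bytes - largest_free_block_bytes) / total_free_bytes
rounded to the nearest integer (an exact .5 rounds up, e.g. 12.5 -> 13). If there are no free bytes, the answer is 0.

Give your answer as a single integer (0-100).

Answer: 10

Derivation:
Op 1: a = malloc(3) -> a = 0; heap: [0-2 ALLOC][3-29 FREE]
Op 2: b = malloc(2) -> b = 3; heap: [0-2 ALLOC][3-4 ALLOC][5-29 FREE]
Op 3: c = malloc(6) -> c = 5; heap: [0-2 ALLOC][3-4 ALLOC][5-10 ALLOC][11-29 FREE]
Op 4: b = realloc(b, 3) -> b = 11; heap: [0-2 ALLOC][3-4 FREE][5-10 ALLOC][11-13 ALLOC][14-29 FREE]
Op 5: free(b) -> (freed b); heap: [0-2 ALLOC][3-4 FREE][5-10 ALLOC][11-29 FREE]
Free blocks: [2 19] total_free=21 largest=19 -> 100*(21-19)/21 = 200/21 ≈ 9.524 -> rounds to 10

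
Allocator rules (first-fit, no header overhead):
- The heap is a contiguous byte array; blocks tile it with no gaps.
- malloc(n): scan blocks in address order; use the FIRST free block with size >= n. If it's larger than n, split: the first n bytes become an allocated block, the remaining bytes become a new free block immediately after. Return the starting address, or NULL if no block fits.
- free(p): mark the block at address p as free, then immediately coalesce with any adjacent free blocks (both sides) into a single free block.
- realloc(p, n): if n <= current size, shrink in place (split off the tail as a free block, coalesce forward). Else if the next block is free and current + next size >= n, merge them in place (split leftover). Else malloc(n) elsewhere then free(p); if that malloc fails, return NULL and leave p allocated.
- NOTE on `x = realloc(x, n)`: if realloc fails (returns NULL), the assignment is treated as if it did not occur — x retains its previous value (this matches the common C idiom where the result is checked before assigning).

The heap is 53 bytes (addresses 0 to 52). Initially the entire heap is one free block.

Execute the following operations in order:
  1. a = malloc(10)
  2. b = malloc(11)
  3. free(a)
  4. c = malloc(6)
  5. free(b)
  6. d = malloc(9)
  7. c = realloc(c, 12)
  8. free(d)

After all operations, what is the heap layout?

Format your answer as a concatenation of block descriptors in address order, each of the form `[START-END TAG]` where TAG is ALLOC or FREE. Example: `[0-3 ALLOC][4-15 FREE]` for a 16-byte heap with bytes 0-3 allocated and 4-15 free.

Answer: [0-14 FREE][15-26 ALLOC][27-52 FREE]

Derivation:
Op 1: a = malloc(10) -> a = 0; heap: [0-9 ALLOC][10-52 FREE]
Op 2: b = malloc(11) -> b = 10; heap: [0-9 ALLOC][10-20 ALLOC][21-52 FREE]
Op 3: free(a) -> (freed a); heap: [0-9 FREE][10-20 ALLOC][21-52 FREE]
Op 4: c = malloc(6) -> c = 0; heap: [0-5 ALLOC][6-9 FREE][10-20 ALLOC][21-52 FREE]
Op 5: free(b) -> (freed b); heap: [0-5 ALLOC][6-52 FREE]
Op 6: d = malloc(9) -> d = 6; heap: [0-5 ALLOC][6-14 ALLOC][15-52 FREE]
Op 7: c = realloc(c, 12) -> c = 15; heap: [0-5 FREE][6-14 ALLOC][15-26 ALLOC][27-52 FREE]
Op 8: free(d) -> (freed d); heap: [0-14 FREE][15-26 ALLOC][27-52 FREE]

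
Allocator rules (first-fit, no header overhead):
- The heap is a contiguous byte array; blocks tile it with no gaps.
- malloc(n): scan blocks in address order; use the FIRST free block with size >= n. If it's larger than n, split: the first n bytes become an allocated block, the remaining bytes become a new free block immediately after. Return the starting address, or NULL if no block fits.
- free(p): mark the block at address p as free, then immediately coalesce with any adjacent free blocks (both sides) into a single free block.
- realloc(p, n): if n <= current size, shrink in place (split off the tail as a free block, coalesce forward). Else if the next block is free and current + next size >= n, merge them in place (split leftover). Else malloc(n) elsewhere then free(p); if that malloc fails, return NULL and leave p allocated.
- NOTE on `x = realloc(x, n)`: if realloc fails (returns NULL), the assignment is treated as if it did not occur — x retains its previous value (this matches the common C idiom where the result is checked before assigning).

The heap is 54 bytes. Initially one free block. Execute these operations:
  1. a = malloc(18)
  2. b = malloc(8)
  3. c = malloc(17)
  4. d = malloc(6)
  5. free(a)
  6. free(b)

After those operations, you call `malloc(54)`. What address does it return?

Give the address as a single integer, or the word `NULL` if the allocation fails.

Op 1: a = malloc(18) -> a = 0; heap: [0-17 ALLOC][18-53 FREE]
Op 2: b = malloc(8) -> b = 18; heap: [0-17 ALLOC][18-25 ALLOC][26-53 FREE]
Op 3: c = malloc(17) -> c = 26; heap: [0-17 ALLOC][18-25 ALLOC][26-42 ALLOC][43-53 FREE]
Op 4: d = malloc(6) -> d = 43; heap: [0-17 ALLOC][18-25 ALLOC][26-42 ALLOC][43-48 ALLOC][49-53 FREE]
Op 5: free(a) -> (freed a); heap: [0-17 FREE][18-25 ALLOC][26-42 ALLOC][43-48 ALLOC][49-53 FREE]
Op 6: free(b) -> (freed b); heap: [0-25 FREE][26-42 ALLOC][43-48 ALLOC][49-53 FREE]
malloc(54): first-fit scan over [0-25 FREE][26-42 ALLOC][43-48 ALLOC][49-53 FREE] -> NULL

Answer: NULL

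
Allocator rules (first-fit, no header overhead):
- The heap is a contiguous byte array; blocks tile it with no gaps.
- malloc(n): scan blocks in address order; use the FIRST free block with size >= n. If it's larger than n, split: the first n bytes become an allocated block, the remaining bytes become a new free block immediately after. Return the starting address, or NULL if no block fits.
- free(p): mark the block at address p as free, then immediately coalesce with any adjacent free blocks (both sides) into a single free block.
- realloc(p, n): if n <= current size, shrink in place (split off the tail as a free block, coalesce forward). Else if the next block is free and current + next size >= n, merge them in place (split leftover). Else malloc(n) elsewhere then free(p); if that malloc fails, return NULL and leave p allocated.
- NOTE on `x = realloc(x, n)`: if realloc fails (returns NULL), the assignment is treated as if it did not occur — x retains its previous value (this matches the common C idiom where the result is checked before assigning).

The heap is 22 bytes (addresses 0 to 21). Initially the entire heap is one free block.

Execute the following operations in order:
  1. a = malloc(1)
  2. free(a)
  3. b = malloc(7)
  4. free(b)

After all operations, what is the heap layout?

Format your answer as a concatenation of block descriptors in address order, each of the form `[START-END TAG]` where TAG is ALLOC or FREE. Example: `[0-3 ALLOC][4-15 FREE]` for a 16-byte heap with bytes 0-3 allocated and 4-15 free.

Op 1: a = malloc(1) -> a = 0; heap: [0-0 ALLOC][1-21 FREE]
Op 2: free(a) -> (freed a); heap: [0-21 FREE]
Op 3: b = malloc(7) -> b = 0; heap: [0-6 ALLOC][7-21 FREE]
Op 4: free(b) -> (freed b); heap: [0-21 FREE]

Answer: [0-21 FREE]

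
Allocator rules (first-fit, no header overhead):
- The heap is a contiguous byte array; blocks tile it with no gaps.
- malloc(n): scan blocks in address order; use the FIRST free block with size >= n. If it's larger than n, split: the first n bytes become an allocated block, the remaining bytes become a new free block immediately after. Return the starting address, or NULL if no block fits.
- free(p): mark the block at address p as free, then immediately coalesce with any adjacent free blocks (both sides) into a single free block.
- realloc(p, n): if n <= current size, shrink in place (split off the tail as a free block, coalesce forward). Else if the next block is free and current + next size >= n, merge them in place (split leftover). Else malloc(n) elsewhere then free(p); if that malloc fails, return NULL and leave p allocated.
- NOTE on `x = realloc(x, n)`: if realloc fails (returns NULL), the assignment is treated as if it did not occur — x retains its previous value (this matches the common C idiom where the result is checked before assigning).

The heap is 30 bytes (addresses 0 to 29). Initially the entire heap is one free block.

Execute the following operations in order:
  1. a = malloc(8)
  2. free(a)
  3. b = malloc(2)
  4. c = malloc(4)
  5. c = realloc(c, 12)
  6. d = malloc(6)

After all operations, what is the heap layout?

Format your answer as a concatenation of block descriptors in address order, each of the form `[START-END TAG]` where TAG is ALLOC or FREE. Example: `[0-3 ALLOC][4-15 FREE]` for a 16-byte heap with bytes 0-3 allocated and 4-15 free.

Op 1: a = malloc(8) -> a = 0; heap: [0-7 ALLOC][8-29 FREE]
Op 2: free(a) -> (freed a); heap: [0-29 FREE]
Op 3: b = malloc(2) -> b = 0; heap: [0-1 ALLOC][2-29 FREE]
Op 4: c = malloc(4) -> c = 2; heap: [0-1 ALLOC][2-5 ALLOC][6-29 FREE]
Op 5: c = realloc(c, 12) -> c = 2; heap: [0-1 ALLOC][2-13 ALLOC][14-29 FREE]
Op 6: d = malloc(6) -> d = 14; heap: [0-1 ALLOC][2-13 ALLOC][14-19 ALLOC][20-29 FREE]

Answer: [0-1 ALLOC][2-13 ALLOC][14-19 ALLOC][20-29 FREE]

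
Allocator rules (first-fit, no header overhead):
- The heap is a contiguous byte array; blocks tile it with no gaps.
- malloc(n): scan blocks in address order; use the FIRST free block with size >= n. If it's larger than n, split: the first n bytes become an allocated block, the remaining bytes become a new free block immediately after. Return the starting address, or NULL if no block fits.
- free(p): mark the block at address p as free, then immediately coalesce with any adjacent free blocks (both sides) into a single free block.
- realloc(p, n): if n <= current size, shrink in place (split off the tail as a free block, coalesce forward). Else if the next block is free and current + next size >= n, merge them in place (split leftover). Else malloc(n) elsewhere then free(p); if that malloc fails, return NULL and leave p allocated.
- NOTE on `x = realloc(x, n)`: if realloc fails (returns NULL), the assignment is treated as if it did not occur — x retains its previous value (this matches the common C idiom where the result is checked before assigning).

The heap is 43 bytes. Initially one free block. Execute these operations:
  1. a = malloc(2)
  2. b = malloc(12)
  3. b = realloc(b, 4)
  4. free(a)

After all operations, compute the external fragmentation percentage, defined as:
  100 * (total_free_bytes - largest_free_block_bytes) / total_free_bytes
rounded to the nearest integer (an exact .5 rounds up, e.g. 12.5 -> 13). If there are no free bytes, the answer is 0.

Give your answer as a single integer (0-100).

Op 1: a = malloc(2) -> a = 0; heap: [0-1 ALLOC][2-42 FREE]
Op 2: b = malloc(12) -> b = 2; heap: [0-1 ALLOC][2-13 ALLOC][14-42 FREE]
Op 3: b = realloc(b, 4) -> b = 2; heap: [0-1 ALLOC][2-5 ALLOC][6-42 FREE]
Op 4: free(a) -> (freed a); heap: [0-1 FREE][2-5 ALLOC][6-42 FREE]
Free blocks: [2 37] total_free=39 largest=37 -> 100*(39-37)/39 = 200/39 ≈ 5.128 -> rounds to 5

Answer: 5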